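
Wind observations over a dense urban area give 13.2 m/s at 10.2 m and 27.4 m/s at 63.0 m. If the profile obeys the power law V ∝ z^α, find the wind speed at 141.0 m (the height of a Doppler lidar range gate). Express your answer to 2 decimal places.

First find α: α = ln(V₂/V₁)/ln(z₂/z₁) = ln(27.4/13.2)/ln(63.0/10.2) = 0.73033/1.82075 = 0.4011
Extrapolate from 63.0 m to 141.0 m: V₃ = 27.4 × (141.0/63.0)^0.4011 = 27.4 × 1.3815 = 37.8522 m/s

37.85 m/s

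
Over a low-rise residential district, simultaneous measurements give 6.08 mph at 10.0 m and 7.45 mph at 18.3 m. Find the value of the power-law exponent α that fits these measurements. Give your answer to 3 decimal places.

Power law: V₂/V₁ = (z₂/z₁)^α ⇒ α = ln(V₂/V₁) / ln(z₂/z₁)
α = ln(7.45/6.08) / ln(18.3/10.0) = ln(1.2253) / ln(1.8300)
  = 0.20321 / 0.60432 = 0.33626

α ≈ 0.336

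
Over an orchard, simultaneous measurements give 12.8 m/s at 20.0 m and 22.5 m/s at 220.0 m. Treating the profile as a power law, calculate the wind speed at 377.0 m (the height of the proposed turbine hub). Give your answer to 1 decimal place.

25.5 m/s

First find α: α = ln(V₂/V₁)/ln(z₂/z₁) = ln(22.5/12.8)/ln(220.0/20.0) = 0.56407/2.39790 = 0.2352
Extrapolate from 220.0 m to 377.0 m: V₃ = 22.5 × (377.0/220.0)^0.2352 = 22.5 × 1.1351 = 25.5393 m/s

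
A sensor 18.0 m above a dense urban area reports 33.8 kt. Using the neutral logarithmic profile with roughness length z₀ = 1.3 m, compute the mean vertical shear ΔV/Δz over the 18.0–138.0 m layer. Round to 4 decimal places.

0.2183 kt/m

Log law: V₂ = V₁ · ln(z₂/z₀)/ln(z₁/z₀) = 33.8 × 4.6649/2.6280 = 59.9973 kt
ΔV/Δz = (59.9973 − 33.8)/(138.0 − 18.0) = 26.1973/120.0000 = 0.21831 kt/m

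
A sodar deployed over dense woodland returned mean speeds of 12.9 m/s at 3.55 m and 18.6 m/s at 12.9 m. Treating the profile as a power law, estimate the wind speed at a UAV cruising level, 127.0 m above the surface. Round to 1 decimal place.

35.6 m/s

First find α: α = ln(V₂/V₁)/ln(z₂/z₁) = ln(18.6/12.9)/ln(12.9/3.55) = 0.36593/1.29028 = 0.2836
Extrapolate from 12.9 m to 127.0 m: V₃ = 18.6 × (127.0/12.9)^0.2836 = 18.6 × 1.9129 = 35.5793 m/s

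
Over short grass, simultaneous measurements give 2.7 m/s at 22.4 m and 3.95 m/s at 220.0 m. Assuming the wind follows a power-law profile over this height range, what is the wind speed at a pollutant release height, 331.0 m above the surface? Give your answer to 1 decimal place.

First find α: α = ln(V₂/V₁)/ln(z₂/z₁) = ln(3.95/2.7)/ln(220.0/22.4) = 0.38046/2.28457 = 0.1665
Extrapolate from 220.0 m to 331.0 m: V₃ = 3.95 × (331.0/220.0)^0.1665 = 3.95 × 1.0704 = 4.2281 m/s

4.2 m/s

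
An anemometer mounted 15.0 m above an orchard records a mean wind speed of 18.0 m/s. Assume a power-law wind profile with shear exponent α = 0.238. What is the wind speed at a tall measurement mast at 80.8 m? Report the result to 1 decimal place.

Power-law profile: V₂ = V₁ · (z₂/z₁)^α
V₂ = 18.0 × (80.8/15.0)^0.238 = 18.0 × (5.3867)^0.238
    = 18.0 × 1.4930 = 26.8737 m/s

26.9 m/s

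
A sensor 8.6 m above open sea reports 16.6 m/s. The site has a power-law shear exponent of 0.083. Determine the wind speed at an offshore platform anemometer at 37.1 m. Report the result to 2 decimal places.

18.74 m/s

Power-law profile: V₂ = V₁ · (z₂/z₁)^α
V₂ = 16.6 × (37.1/8.6)^0.083 = 16.6 × (4.3140)^0.083
    = 16.6 × 1.1290 = 18.7414 m/s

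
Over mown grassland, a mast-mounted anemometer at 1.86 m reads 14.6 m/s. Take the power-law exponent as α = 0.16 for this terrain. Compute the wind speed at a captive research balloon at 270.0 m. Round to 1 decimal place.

32.4 m/s

Power-law profile: V₂ = V₁ · (z₂/z₁)^α
V₂ = 14.6 × (270.0/1.86)^0.16 = 14.6 × (145.1613)^0.16
    = 14.6 × 2.2177 = 32.3779 m/s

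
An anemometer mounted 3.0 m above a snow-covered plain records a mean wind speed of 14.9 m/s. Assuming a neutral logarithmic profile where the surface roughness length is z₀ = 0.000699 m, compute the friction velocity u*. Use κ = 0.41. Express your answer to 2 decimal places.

Log law: V(z) = (u*/κ) · ln(z/z₀) ⇒ u* = κ · V / ln(z/z₀)
u* = 0.41 × 14.9 / ln(3.0/0.000699) = 0.41 × 14.9 / 8.3645
   = 6.1090 / 8.3645 = 0.7304 m/s

u* ≈ 0.73 m/s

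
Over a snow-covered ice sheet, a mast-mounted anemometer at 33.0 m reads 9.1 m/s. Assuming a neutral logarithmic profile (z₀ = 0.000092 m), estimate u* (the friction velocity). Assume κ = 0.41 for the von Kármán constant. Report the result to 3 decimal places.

u* ≈ 0.292 m/s

Log law: V(z) = (u*/κ) · ln(z/z₀) ⇒ u* = κ · V / ln(z/z₀)
u* = 0.41 × 9.1 / ln(33.0/0.000092) = 0.41 × 9.1 / 12.7902
   = 3.7310 / 12.7902 = 0.2917 m/s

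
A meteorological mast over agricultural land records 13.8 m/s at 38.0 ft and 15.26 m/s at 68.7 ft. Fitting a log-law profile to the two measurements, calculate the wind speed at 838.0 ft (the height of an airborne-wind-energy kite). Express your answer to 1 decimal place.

21.4 m/s

Log law: V ∝ ln(z/z₀). From the pair, with r = V₁/V₂ = 0.90433,
ln z₀ = (ln z₁ − r·ln z₂)/(1 − r) = (3.6376 − 0.90433×4.2297)/0.09567 = -1.9596 → z₀ = 0.1409 ft
V₃ = V₁ · ln(z₃/z₀)/ln(z₁/z₀) = 13.8 × 8.6906/5.5972 = 21.4270 m/s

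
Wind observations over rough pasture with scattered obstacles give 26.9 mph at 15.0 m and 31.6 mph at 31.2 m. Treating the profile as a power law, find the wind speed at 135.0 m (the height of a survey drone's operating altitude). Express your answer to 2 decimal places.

First find α: α = ln(V₂/V₁)/ln(z₂/z₁) = ln(31.6/26.9)/ln(31.2/15.0) = 0.16103/0.73237 = 0.2199
Extrapolate from 31.2 m to 135.0 m: V₃ = 31.6 × (135.0/31.2)^0.2199 = 31.6 × 1.3800 = 43.6082 mph

43.61 mph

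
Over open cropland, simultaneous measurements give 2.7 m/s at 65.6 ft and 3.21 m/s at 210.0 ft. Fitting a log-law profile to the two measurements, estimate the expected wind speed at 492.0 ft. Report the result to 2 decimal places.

Log law: V ∝ ln(z/z₀). From the pair, with r = V₁/V₂ = 0.84112,
ln z₀ = (ln z₁ − r·ln z₂)/(1 − r) = (4.1836 − 0.84112×5.3471)/0.15888 = -1.9763 → z₀ = 0.1386 ft
V₃ = V₁ · ln(z₃/z₀)/ln(z₁/z₀) = 2.7 × 8.1748/6.1599 = 3.5832 m/s

3.58 m/s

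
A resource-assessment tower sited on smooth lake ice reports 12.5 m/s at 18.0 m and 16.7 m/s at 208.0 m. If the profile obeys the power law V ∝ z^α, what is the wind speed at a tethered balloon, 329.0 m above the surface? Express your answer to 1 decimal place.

First find α: α = ln(V₂/V₁)/ln(z₂/z₁) = ln(16.7/12.5)/ln(208.0/18.0) = 0.28968/2.44717 = 0.1184
Extrapolate from 208.0 m to 329.0 m: V₃ = 16.7 × (329.0/208.0)^0.1184 = 16.7 × 1.0558 = 17.6315 m/s

17.6 m/s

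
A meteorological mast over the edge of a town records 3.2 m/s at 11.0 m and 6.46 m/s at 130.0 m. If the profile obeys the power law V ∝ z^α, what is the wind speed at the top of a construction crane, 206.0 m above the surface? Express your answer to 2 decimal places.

7.36 m/s

First find α: α = ln(V₂/V₁)/ln(z₂/z₁) = ln(6.46/3.2)/ln(130.0/11.0) = 0.70248/2.46964 = 0.2844
Extrapolate from 130.0 m to 206.0 m: V₃ = 6.46 × (206.0/130.0)^0.2844 = 6.46 × 1.1399 = 7.3638 m/s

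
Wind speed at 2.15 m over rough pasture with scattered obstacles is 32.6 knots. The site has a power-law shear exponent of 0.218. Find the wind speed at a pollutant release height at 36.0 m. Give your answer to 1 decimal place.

60.3 knots

Power-law profile: V₂ = V₁ · (z₂/z₁)^α
V₂ = 32.6 × (36.0/2.15)^0.218 = 32.6 × (16.7442)^0.218
    = 32.6 × 1.8484 = 60.2587 knots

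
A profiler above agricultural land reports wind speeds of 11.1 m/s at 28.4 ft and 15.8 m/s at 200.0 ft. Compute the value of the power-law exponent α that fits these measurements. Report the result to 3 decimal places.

Power law: V₂/V₁ = (z₂/z₁)^α ⇒ α = ln(V₂/V₁) / ln(z₂/z₁)
α = ln(15.8/11.1) / ln(200.0/28.4) = ln(1.4234) / ln(7.0423)
  = 0.35306 / 1.95193 = 0.18088

α ≈ 0.181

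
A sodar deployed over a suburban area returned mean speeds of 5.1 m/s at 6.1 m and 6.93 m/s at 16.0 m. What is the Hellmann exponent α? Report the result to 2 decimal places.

α ≈ 0.32

Power law: V₂/V₁ = (z₂/z₁)^α ⇒ α = ln(V₂/V₁) / ln(z₂/z₁)
α = ln(6.93/5.1) / ln(16.0/6.1) = ln(1.3588) / ln(2.6230)
  = 0.30662 / 0.96430 = 0.31797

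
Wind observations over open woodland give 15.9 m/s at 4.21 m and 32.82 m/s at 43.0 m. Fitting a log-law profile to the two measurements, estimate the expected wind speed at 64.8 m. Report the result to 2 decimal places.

35.81 m/s

Log law: V ∝ ln(z/z₀). From the pair, with r = V₁/V₂ = 0.48446,
ln z₀ = (ln z₁ − r·ln z₂)/(1 − r) = (1.4375 − 0.48446×3.7612)/0.51554 = -0.7462 → z₀ = 0.4742 m
V₃ = V₁ · ln(z₃/z₀)/ln(z₁/z₀) = 15.9 × 4.9175/2.1837 = 35.8061 m/s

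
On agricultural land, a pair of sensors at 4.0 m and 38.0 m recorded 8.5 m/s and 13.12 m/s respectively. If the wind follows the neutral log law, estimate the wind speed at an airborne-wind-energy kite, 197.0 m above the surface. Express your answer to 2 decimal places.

16.50 m/s

Log law: V ∝ ln(z/z₀). From the pair, with r = V₁/V₂ = 0.64787,
ln z₀ = (ln z₁ − r·ln z₂)/(1 − r) = (1.3863 − 0.64787×3.6376)/0.35213 = -2.7557 → z₀ = 0.06356 m
V₃ = V₁ · ln(z₃/z₀)/ln(z₁/z₀) = 8.5 × 8.0389/4.1420 = 16.4971 m/s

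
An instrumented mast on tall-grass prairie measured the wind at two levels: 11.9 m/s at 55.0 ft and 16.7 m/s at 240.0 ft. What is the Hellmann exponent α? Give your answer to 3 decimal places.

α ≈ 0.230

Power law: V₂/V₁ = (z₂/z₁)^α ⇒ α = ln(V₂/V₁) / ln(z₂/z₁)
α = ln(16.7/11.9) / ln(240.0/55.0) = ln(1.4034) / ln(4.3636)
  = 0.33887 / 1.47331 = 0.23001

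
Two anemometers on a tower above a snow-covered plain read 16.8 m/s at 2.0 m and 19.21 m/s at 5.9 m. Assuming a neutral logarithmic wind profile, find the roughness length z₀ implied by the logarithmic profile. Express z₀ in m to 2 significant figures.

Log law: V(z) ∝ ln(z/z₀). With r = V₁/V₂ = 16.8/19.21 = 0.87454,
r · ln(z₂/z₀) = ln(z₁/z₀) ⇒ ln z₀ = (ln z₁ − r·ln z₂)/(1 − r)
ln z₀ = (0.69315 − 0.87454×1.77495) / 0.12546 = -6.8481
z₀ = exp(-6.8481) = 0.001062 m

z₀ ≈ 0.0011 m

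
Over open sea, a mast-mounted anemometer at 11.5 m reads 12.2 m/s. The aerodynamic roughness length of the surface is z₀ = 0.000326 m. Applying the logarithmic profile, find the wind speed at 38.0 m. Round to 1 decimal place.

Log law: V(z) ∝ ln(z/z₀), so V₂/V₁ = ln(z₂/z₀) / ln(z₁/z₀).
ln(38.0/0.000326) = 11.6662, ln(11.5/0.000326) = 10.4710
V₂ = 12.2 × 11.6662/10.4710 = 12.2 × 1.1141 = 13.5926 m/s

13.6 m/s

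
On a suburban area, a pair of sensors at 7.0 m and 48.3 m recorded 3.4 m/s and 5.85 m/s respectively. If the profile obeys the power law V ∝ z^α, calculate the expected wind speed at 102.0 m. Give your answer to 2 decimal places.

7.22 m/s

First find α: α = ln(V₂/V₁)/ln(z₂/z₁) = ln(5.85/3.4)/ln(48.3/7.0) = 0.54267/1.93152 = 0.2810
Extrapolate from 48.3 m to 102.0 m: V₃ = 5.85 × (102.0/48.3)^0.2810 = 5.85 × 1.2337 = 7.2172 m/s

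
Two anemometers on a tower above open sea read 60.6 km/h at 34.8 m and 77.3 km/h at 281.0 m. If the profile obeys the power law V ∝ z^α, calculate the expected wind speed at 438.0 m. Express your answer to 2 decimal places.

81.40 km/h

First find α: α = ln(V₂/V₁)/ln(z₂/z₁) = ln(77.3/60.6)/ln(281.0/34.8) = 0.24340/2.08874 = 0.1165
Extrapolate from 281.0 m to 438.0 m: V₃ = 77.3 × (438.0/281.0)^0.1165 = 77.3 × 1.0531 = 81.4034 km/h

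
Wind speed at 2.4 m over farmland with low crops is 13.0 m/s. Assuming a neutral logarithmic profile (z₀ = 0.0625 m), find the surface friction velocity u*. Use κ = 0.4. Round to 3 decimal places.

Log law: V(z) = (u*/κ) · ln(z/z₀) ⇒ u* = κ · V / ln(z/z₀)
u* = 0.4 × 13.0 / ln(2.4/0.0625) = 0.4 × 13.0 / 3.6481
   = 5.2000 / 3.6481 = 1.4254 m/s

u* ≈ 1.425 m/s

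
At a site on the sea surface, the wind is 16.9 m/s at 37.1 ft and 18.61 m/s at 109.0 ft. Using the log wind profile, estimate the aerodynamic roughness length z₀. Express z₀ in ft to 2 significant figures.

z₀ ≈ 0.00088 ft

Log law: V(z) ∝ ln(z/z₀). With r = V₁/V₂ = 16.9/18.61 = 0.90811,
r · ln(z₂/z₀) = ln(z₁/z₀) ⇒ ln z₀ = (ln z₁ − r·ln z₂)/(1 − r)
ln z₀ = (3.61362 − 0.90811×4.69135) / 0.09189 = -7.0376
z₀ = exp(-7.0376) = 0.0008782 ft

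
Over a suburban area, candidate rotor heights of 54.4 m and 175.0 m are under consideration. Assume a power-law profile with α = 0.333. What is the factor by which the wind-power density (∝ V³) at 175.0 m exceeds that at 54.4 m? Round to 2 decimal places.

Speed ratio: V_B/V_A = (z_B/z_A)^α = (175.0/54.4)^0.333 = (3.2169)^0.333 = 1.47563
Power-density ratio: P_B/P_A = (V_B/V_A)³ = (1.47563)³ = 3.21316

3.21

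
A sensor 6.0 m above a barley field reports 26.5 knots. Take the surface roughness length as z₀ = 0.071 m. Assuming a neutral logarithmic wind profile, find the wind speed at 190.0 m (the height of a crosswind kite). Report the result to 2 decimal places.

Log law: V(z) ∝ ln(z/z₀), so V₂/V₁ = ln(z₂/z₀) / ln(z₁/z₀).
ln(190.0/0.071) = 7.8921, ln(6.0/0.071) = 4.4368
V₂ = 26.5 × 7.8921/4.4368 = 26.5 × 1.7788 = 47.1373 knots

47.14 knots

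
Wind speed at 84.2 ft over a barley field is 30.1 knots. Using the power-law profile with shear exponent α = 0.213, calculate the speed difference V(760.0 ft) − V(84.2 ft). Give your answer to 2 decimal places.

Power law: V₂ = V₁ · (z₂/z₁)^α = 30.1 × (9.0261)^0.213 = 48.0937 knots
ΔV = 48.0937 − 30.1 = 17.9937 knots

17.99 knots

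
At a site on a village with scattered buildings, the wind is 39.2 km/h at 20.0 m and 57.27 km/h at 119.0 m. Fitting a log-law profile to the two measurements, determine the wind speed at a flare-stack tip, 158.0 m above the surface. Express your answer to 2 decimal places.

Log law: V ∝ ln(z/z₀). From the pair, with r = V₁/V₂ = 0.68448,
ln z₀ = (ln z₁ − r·ln z₂)/(1 − r) = (2.9957 − 0.68448×4.7791)/0.31552 = -0.8731 → z₀ = 0.4177 m
V₃ = V₁ · ln(z₃/z₀)/ln(z₁/z₀) = 39.2 × 5.9356/3.8688 = 60.1422 km/h

60.14 km/h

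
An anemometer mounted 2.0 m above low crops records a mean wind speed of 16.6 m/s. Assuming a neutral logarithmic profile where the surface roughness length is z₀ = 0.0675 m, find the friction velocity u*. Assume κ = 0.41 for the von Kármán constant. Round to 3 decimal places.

u* ≈ 2.008 m/s

Log law: V(z) = (u*/κ) · ln(z/z₀) ⇒ u* = κ · V / ln(z/z₀)
u* = 0.41 × 16.6 / ln(2.0/0.0675) = 0.41 × 16.6 / 3.3888
   = 6.8060 / 3.3888 = 2.0084 m/s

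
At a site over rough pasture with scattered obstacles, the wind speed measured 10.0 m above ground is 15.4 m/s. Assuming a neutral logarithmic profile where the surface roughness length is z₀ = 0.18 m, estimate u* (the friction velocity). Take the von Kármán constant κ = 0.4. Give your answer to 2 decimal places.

u* ≈ 1.53 m/s

Log law: V(z) = (u*/κ) · ln(z/z₀) ⇒ u* = κ · V / ln(z/z₀)
u* = 0.4 × 15.4 / ln(10.0/0.18) = 0.4 × 15.4 / 4.0174
   = 6.1600 / 4.0174 = 1.5333 m/s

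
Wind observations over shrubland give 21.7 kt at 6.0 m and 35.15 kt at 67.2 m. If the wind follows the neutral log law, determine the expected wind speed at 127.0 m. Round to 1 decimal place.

38.7 kt

Log law: V ∝ ln(z/z₀). From the pair, with r = V₁/V₂ = 0.61735,
ln z₀ = (ln z₁ − r·ln z₂)/(1 − r) = (1.7918 − 0.61735×4.2077)/0.38265 = -2.1060 → z₀ = 0.1217 m
V₃ = V₁ · ln(z₃/z₀)/ln(z₁/z₀) = 21.7 × 6.9502/3.8978 = 38.6936 kt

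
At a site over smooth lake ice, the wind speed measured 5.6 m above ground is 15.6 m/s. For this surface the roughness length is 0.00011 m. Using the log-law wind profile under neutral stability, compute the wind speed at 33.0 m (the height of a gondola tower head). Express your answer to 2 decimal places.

Log law: V(z) ∝ ln(z/z₀), so V₂/V₁ = ln(z₂/z₀) / ln(z₁/z₀).
ln(33.0/0.00011) = 12.6115, ln(5.6/0.00011) = 10.8378
V₂ = 15.6 × 12.6115/10.8378 = 15.6 × 1.1637 = 18.1531 m/s

18.15 m/s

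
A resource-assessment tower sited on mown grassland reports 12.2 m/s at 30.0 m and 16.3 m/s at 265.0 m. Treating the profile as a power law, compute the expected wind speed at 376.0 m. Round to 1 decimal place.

First find α: α = ln(V₂/V₁)/ln(z₂/z₁) = ln(16.3/12.2)/ln(265.0/30.0) = 0.28973/2.17853 = 0.1330
Extrapolate from 265.0 m to 376.0 m: V₃ = 16.3 × (376.0/265.0)^0.1330 = 16.3 × 1.0476 = 17.0763 m/s

17.1 m/s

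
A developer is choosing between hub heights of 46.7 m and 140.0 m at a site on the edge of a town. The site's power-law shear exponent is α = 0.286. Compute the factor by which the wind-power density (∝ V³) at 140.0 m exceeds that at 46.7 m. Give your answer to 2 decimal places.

Speed ratio: V_B/V_A = (z_B/z_A)^α = (140.0/46.7)^0.286 = (2.9979)^0.286 = 1.36889
Power-density ratio: P_B/P_A = (V_B/V_A)³ = (1.36889)³ = 2.56510

2.57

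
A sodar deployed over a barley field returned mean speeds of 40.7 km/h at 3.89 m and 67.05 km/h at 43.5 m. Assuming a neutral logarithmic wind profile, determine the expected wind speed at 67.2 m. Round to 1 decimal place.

71.8 km/h

Log law: V ∝ ln(z/z₀). From the pair, with r = V₁/V₂ = 0.60701,
ln z₀ = (ln z₁ − r·ln z₂)/(1 − r) = (1.3584 − 0.60701×3.7728)/0.39299 = -2.3708 → z₀ = 0.09341 m
V₃ = V₁ · ln(z₃/z₀)/ln(z₁/z₀) = 40.7 × 6.5785/3.7292 = 71.7966 km/h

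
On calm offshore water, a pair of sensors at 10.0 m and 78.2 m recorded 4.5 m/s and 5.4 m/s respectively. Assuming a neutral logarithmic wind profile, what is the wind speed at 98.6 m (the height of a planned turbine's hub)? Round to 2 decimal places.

Log law: V ∝ ln(z/z₀). From the pair, with r = V₁/V₂ = 0.83333,
ln z₀ = (ln z₁ − r·ln z₂)/(1 − r) = (2.3026 − 0.83333×4.3593)/0.16667 = -7.9808 → z₀ = 0.0003420 m
V₃ = V₁ · ln(z₃/z₀)/ln(z₁/z₀) = 4.5 × 12.5719/10.2834 = 5.5014 m/s

5.50 m/s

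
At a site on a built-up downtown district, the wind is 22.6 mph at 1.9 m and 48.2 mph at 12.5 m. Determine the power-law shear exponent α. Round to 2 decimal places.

Power law: V₂/V₁ = (z₂/z₁)^α ⇒ α = ln(V₂/V₁) / ln(z₂/z₁)
α = ln(48.2/22.6) / ln(12.5/1.9) = ln(2.1327) / ln(6.5789)
  = 0.75741 / 1.88387 = 0.40205

α ≈ 0.40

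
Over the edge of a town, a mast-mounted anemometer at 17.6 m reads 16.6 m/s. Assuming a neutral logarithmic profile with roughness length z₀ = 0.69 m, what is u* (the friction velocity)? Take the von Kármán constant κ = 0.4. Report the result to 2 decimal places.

u* ≈ 2.05 m/s

Log law: V(z) = (u*/κ) · ln(z/z₀) ⇒ u* = κ · V / ln(z/z₀)
u* = 0.4 × 16.6 / ln(17.6/0.69) = 0.4 × 16.6 / 3.2390
   = 6.6400 / 3.2390 = 2.0500 m/s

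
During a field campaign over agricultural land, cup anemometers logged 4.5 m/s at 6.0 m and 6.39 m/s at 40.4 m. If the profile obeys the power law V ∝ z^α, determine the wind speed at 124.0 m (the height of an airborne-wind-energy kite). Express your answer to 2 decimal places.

First find α: α = ln(V₂/V₁)/ln(z₂/z₁) = ln(6.39/4.5)/ln(40.4/6.0) = 0.35066/1.90707 = 0.1839
Extrapolate from 40.4 m to 124.0 m: V₃ = 6.39 × (124.0/40.4)^0.1839 = 6.39 × 1.2290 = 7.8533 m/s

7.85 m/s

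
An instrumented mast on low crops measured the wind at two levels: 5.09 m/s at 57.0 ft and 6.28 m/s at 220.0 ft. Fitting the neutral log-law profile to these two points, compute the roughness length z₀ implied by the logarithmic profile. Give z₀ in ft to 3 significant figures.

z₀ ≈ 0.177 ft

Log law: V(z) ∝ ln(z/z₀). With r = V₁/V₂ = 5.09/6.28 = 0.81051,
r · ln(z₂/z₀) = ln(z₁/z₀) ⇒ ln z₀ = (ln z₁ − r·ln z₂)/(1 − r)
ln z₀ = (4.04305 − 0.81051×5.39363) / 0.18949 = -1.7338
z₀ = exp(-1.7338) = 0.1766 ft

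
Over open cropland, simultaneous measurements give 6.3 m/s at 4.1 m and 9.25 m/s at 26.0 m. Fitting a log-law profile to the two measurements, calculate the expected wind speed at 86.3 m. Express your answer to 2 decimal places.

11.17 m/s

Log law: V ∝ ln(z/z₀). From the pair, with r = V₁/V₂ = 0.68108,
ln z₀ = (ln z₁ − r·ln z₂)/(1 − r) = (1.4110 − 0.68108×3.2581)/0.31892 = -2.5337 → z₀ = 0.07937 m
V₃ = V₁ · ln(z₃/z₀)/ln(z₁/z₀) = 6.3 × 6.9915/3.9447 = 11.1661 m/s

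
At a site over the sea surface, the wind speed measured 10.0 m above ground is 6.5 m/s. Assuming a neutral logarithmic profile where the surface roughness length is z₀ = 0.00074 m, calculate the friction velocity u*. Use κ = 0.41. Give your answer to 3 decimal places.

Log law: V(z) = (u*/κ) · ln(z/z₀) ⇒ u* = κ · V / ln(z/z₀)
u* = 0.41 × 6.5 / ln(10.0/0.00074) = 0.41 × 6.5 / 9.5114
   = 2.6650 / 9.5114 = 0.2802 m/s

u* ≈ 0.280 m/s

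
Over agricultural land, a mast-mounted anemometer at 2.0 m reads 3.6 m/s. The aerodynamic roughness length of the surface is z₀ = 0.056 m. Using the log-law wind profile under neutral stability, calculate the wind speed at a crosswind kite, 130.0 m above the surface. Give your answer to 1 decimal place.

Log law: V(z) ∝ ln(z/z₀), so V₂/V₁ = ln(z₂/z₀) / ln(z₁/z₀).
ln(130.0/0.056) = 7.7499, ln(2.0/0.056) = 3.5756
V₂ = 3.6 × 7.7499/3.5756 = 3.6 × 2.1675 = 7.8029 m/s

7.8 m/s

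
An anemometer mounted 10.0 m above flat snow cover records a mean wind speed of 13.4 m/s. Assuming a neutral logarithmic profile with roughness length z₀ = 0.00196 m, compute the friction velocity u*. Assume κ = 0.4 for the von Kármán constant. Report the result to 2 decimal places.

u* ≈ 0.63 m/s

Log law: V(z) = (u*/κ) · ln(z/z₀) ⇒ u* = κ · V / ln(z/z₀)
u* = 0.4 × 13.4 / ln(10.0/0.00196) = 0.4 × 13.4 / 8.5374
   = 5.3600 / 8.5374 = 0.6278 m/s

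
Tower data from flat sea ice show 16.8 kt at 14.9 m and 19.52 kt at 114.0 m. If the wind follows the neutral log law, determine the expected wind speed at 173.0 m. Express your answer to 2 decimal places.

20.08 kt

Log law: V ∝ ln(z/z₀). From the pair, with r = V₁/V₂ = 0.86066,
ln z₀ = (ln z₁ − r·ln z₂)/(1 − r) = (2.7014 − 0.86066×4.7362)/0.13934 = -9.8668 → z₀ = 0.00005187 m
V₃ = V₁ · ln(z₃/z₀)/ln(z₁/z₀) = 16.8 × 15.0200/12.5681 = 20.0775 kt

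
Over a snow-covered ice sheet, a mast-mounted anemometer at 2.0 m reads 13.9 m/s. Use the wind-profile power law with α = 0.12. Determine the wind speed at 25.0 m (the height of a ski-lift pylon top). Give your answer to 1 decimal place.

Power-law profile: V₂ = V₁ · (z₂/z₁)^α
V₂ = 13.9 × (25.0/2.0)^0.12 = 13.9 × (12.5000)^0.12
    = 13.9 × 1.3540 = 18.8211 m/s

18.8 m/s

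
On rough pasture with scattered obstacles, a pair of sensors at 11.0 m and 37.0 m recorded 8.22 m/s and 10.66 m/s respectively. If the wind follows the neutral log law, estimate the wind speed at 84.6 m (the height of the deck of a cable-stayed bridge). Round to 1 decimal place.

Log law: V ∝ ln(z/z₀). From the pair, with r = V₁/V₂ = 0.77111,
ln z₀ = (ln z₁ − r·ln z₂)/(1 − r) = (2.3979 − 0.77111×3.6109)/0.22889 = -1.6886 → z₀ = 0.1848 m
V₃ = V₁ · ln(z₃/z₀)/ln(z₁/z₀) = 8.22 × 6.1265/4.0865 = 12.3235 m/s

12.3 m/s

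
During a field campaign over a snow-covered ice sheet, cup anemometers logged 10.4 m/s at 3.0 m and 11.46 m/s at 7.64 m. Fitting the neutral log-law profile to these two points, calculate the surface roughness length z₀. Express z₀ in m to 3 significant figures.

z₀ ≈ 0.000312 m

Log law: V(z) ∝ ln(z/z₀). With r = V₁/V₂ = 10.4/11.46 = 0.90750,
r · ln(z₂/z₀) = ln(z₁/z₀) ⇒ ln z₀ = (ln z₁ − r·ln z₂)/(1 − r)
ln z₀ = (1.09861 − 0.90750×2.03340) / 0.09250 = -8.0729
z₀ = exp(-8.0729) = 0.0003119 m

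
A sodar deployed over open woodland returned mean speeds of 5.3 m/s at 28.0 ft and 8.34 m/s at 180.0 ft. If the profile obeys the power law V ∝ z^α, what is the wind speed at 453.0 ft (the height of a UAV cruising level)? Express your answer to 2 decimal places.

10.44 m/s

First find α: α = ln(V₂/V₁)/ln(z₂/z₁) = ln(8.34/5.3)/ln(180.0/28.0) = 0.45336/1.86075 = 0.2436
Extrapolate from 180.0 ft to 453.0 ft: V₃ = 8.34 × (453.0/180.0)^0.2436 = 8.34 × 1.2522 = 10.4430 m/s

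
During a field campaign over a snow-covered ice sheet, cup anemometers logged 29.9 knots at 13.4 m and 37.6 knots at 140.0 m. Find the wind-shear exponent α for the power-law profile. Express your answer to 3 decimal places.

Power law: V₂/V₁ = (z₂/z₁)^α ⇒ α = ln(V₂/V₁) / ln(z₂/z₁)
α = ln(37.6/29.9) / ln(140.0/13.4) = ln(1.2575) / ln(10.4478)
  = 0.22915 / 2.34639 = 0.09766

α ≈ 0.098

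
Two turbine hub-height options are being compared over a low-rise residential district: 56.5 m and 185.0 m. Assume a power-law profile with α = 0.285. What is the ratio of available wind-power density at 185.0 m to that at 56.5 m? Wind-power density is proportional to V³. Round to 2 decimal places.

2.76

Speed ratio: V_B/V_A = (z_B/z_A)^α = (185.0/56.5)^0.285 = (3.2743)^0.285 = 1.40220
Power-density ratio: P_B/P_A = (V_B/V_A)³ = (1.40220)³ = 2.75696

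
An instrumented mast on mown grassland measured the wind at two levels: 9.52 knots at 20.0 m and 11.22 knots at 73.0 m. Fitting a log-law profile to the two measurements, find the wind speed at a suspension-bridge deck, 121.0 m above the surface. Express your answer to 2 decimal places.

11.88 knots

Log law: V ∝ ln(z/z₀). From the pair, with r = V₁/V₂ = 0.84848,
ln z₀ = (ln z₁ − r·ln z₂)/(1 − r) = (2.9957 − 0.84848×4.2905)/0.15152 = -4.2547 → z₀ = 0.01420 m
V₃ = V₁ · ln(z₃/z₀)/ln(z₁/z₀) = 9.52 × 9.0505/7.2505 = 11.8835 knots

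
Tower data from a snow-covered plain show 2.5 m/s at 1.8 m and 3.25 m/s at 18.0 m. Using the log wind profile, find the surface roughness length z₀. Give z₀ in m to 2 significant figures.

Log law: V(z) ∝ ln(z/z₀). With r = V₁/V₂ = 2.5/3.25 = 0.76923,
r · ln(z₂/z₀) = ln(z₁/z₀) ⇒ ln z₀ = (ln z₁ − r·ln z₂)/(1 − r)
ln z₀ = (0.58779 − 0.76923×2.89037) / 0.23077 = -7.0875
z₀ = exp(-7.0875) = 0.0008355 m

z₀ ≈ 0.00084 m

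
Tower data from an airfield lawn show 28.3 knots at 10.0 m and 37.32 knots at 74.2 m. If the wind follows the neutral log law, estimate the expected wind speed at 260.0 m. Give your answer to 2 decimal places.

Log law: V ∝ ln(z/z₀). From the pair, with r = V₁/V₂ = 0.75831,
ln z₀ = (ln z₁ − r·ln z₂)/(1 − r) = (2.3026 − 0.75831×4.3068)/0.24169 = -3.9855 → z₀ = 0.01858 m
V₃ = V₁ · ln(z₃/z₀)/ln(z₁/z₀) = 28.3 × 9.5462/6.2881 = 42.9634 knots

42.96 knots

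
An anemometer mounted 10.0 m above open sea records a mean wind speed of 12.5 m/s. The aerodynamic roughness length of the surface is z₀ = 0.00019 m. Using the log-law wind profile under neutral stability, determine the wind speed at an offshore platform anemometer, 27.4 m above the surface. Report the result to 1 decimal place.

Log law: V(z) ∝ ln(z/z₀), so V₂/V₁ = ln(z₂/z₀) / ln(z₁/z₀).
ln(27.4/0.00019) = 11.8790, ln(10.0/0.00019) = 10.8711
V₂ = 12.5 × 11.8790/10.8711 = 12.5 × 1.0927 = 13.6590 m/s

13.7 m/s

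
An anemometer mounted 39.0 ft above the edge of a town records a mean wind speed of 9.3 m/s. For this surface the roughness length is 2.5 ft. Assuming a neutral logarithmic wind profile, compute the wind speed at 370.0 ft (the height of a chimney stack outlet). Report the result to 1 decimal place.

16.9 m/s

Log law: V(z) ∝ ln(z/z₀), so V₂/V₁ = ln(z₂/z₀) / ln(z₁/z₀).
ln(370.0/2.5) = 4.9972, ln(39.0/2.5) = 2.7473
V₂ = 9.3 × 4.9972/2.7473 = 9.3 × 1.8190 = 16.9165 m/s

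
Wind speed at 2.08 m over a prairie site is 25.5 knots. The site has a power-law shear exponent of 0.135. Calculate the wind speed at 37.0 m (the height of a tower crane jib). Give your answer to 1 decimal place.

Power-law profile: V₂ = V₁ · (z₂/z₁)^α
V₂ = 25.5 × (37.0/2.08)^0.135 = 25.5 × (17.7885)^0.135
    = 25.5 × 1.4749 = 37.6105 knots

37.6 knots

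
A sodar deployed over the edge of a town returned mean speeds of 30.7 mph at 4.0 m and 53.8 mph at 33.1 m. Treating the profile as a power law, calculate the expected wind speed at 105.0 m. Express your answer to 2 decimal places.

73.09 mph

First find α: α = ln(V₂/V₁)/ln(z₂/z₁) = ln(53.8/30.7)/ln(33.1/4.0) = 0.56101/2.11324 = 0.2655
Extrapolate from 33.1 m to 105.0 m: V₃ = 53.8 × (105.0/33.1)^0.2655 = 53.8 × 1.3586 = 73.0939 mph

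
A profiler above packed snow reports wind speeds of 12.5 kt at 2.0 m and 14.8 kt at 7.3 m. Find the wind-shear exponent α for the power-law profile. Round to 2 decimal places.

Power law: V₂/V₁ = (z₂/z₁)^α ⇒ α = ln(V₂/V₁) / ln(z₂/z₁)
α = ln(14.8/12.5) / ln(7.3/2.0) = ln(1.1840) / ln(3.6500)
  = 0.16890 / 1.29473 = 0.13045

α ≈ 0.13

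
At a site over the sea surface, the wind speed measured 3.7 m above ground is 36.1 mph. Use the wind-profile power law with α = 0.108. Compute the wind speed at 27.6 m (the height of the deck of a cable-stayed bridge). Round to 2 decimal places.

Power-law profile: V₂ = V₁ · (z₂/z₁)^α
V₂ = 36.1 × (27.6/3.7)^0.108 = 36.1 × (7.4595)^0.108
    = 36.1 × 1.2424 = 44.8497 mph

44.85 mph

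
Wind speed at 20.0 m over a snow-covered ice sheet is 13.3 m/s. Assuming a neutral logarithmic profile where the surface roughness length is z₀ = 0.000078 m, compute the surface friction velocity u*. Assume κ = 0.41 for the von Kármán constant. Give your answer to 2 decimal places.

Log law: V(z) = (u*/κ) · ln(z/z₀) ⇒ u* = κ · V / ln(z/z₀)
u* = 0.41 × 13.3 / ln(20.0/0.000078) = 0.41 × 13.3 / 12.4545
   = 5.4530 / 12.4545 = 0.4378 m/s

u* ≈ 0.44 m/s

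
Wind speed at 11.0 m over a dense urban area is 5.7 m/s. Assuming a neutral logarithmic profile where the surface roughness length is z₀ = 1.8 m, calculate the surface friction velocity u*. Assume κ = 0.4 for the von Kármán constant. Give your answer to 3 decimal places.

Log law: V(z) = (u*/κ) · ln(z/z₀) ⇒ u* = κ · V / ln(z/z₀)
u* = 0.4 × 5.7 / ln(11.0/1.8) = 0.4 × 5.7 / 1.8101
   = 2.2800 / 1.8101 = 1.2596 m/s

u* ≈ 1.260 m/s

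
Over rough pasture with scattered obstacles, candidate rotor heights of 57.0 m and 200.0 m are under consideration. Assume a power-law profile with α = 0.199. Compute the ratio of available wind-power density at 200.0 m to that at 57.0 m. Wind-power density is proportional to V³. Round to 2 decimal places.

Speed ratio: V_B/V_A = (z_B/z_A)^α = (200.0/57.0)^0.199 = (3.5088)^0.199 = 1.28377
Power-density ratio: P_B/P_A = (V_B/V_A)³ = (1.28377)³ = 2.11572

2.12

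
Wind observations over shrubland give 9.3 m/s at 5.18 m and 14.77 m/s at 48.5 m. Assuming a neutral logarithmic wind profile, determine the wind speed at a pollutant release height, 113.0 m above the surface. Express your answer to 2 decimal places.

16.84 m/s

Log law: V ∝ ln(z/z₀). From the pair, with r = V₁/V₂ = 0.62965,
ln z₀ = (ln z₁ − r·ln z₂)/(1 − r) = (1.6448 − 0.62965×3.8816)/0.37035 = -2.1581 → z₀ = 0.1155 m
V₃ = V₁ · ln(z₃/z₀)/ln(z₁/z₀) = 9.3 × 6.8855/3.8029 = 16.8385 m/s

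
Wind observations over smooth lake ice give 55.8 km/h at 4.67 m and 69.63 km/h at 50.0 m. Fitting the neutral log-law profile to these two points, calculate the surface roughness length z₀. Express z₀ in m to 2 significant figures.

Log law: V(z) ∝ ln(z/z₀). With r = V₁/V₂ = 55.8/69.63 = 0.80138,
r · ln(z₂/z₀) = ln(z₁/z₀) ⇒ ln z₀ = (ln z₁ − r·ln z₂)/(1 − r)
ln z₀ = (1.54116 − 0.80138×3.91202) / 0.19862 = -8.0246
z₀ = exp(-8.0246) = 0.0003273 m

z₀ ≈ 0.00033 m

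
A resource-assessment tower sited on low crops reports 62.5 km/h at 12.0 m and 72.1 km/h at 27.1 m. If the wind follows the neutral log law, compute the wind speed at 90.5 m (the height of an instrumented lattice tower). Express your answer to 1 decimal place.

Log law: V ∝ ln(z/z₀). From the pair, with r = V₁/V₂ = 0.86685,
ln z₀ = (ln z₁ − r·ln z₂)/(1 − r) = (2.4849 − 0.86685×3.2995)/0.13315 = -2.8187 → z₀ = 0.05969 m
V₃ = V₁ · ln(z₃/z₀)/ln(z₁/z₀) = 62.5 × 7.3240/5.3036 = 86.3100 km/h

86.3 km/h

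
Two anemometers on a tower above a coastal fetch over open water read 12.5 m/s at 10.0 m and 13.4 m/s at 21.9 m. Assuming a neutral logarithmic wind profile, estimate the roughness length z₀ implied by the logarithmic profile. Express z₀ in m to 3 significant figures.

z₀ ≈ 0.000187 m

Log law: V(z) ∝ ln(z/z₀). With r = V₁/V₂ = 12.5/13.4 = 0.93284,
r · ln(z₂/z₀) = ln(z₁/z₀) ⇒ ln z₀ = (ln z₁ − r·ln z₂)/(1 − r)
ln z₀ = (2.30259 − 0.93284×3.08649) / 0.06716 = -8.5849
z₀ = exp(-8.5849) = 0.0001869 m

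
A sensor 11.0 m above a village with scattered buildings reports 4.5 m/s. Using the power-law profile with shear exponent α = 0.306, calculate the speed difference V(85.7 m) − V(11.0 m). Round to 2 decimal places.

Power law: V₂ = V₁ · (z₂/z₁)^α = 4.5 × (7.7909)^0.306 = 8.4341 m/s
ΔV = 8.4341 − 4.5 = 3.9341 m/s

3.93 m/s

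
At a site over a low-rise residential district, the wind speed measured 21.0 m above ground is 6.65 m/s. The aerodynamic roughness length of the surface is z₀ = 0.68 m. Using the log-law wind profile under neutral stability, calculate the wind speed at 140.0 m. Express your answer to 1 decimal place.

Log law: V(z) ∝ ln(z/z₀), so V₂/V₁ = ln(z₂/z₀) / ln(z₁/z₀).
ln(140.0/0.68) = 5.3273, ln(21.0/0.68) = 3.4302
V₂ = 6.65 × 5.3273/3.4302 = 6.65 × 1.5531 = 10.3279 m/s

10.3 m/s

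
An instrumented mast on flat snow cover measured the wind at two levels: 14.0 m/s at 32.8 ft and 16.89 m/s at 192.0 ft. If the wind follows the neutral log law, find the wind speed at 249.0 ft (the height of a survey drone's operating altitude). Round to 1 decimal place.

Log law: V ∝ ln(z/z₀). From the pair, with r = V₁/V₂ = 0.82889,
ln z₀ = (ln z₁ − r·ln z₂)/(1 − r) = (3.4904 − 0.82889×5.2575)/0.17111 = -5.0698 → z₀ = 0.006284 ft
V₃ = V₁ · ln(z₃/z₀)/ln(z₁/z₀) = 14.0 × 10.5872/8.5602 = 17.3152 m/s

17.3 m/s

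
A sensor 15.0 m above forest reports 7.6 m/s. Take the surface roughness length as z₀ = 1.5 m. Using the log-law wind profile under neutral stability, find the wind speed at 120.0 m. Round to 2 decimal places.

Log law: V(z) ∝ ln(z/z₀), so V₂/V₁ = ln(z₂/z₀) / ln(z₁/z₀).
ln(120.0/1.5) = 4.3820, ln(15.0/1.5) = 2.3026
V₂ = 7.6 × 4.3820/2.3026 = 7.6 × 1.9031 = 14.4635 m/s

14.46 m/s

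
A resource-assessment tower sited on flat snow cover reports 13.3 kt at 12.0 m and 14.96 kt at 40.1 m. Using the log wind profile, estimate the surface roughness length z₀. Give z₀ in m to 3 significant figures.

z₀ ≈ 0.000761 m

Log law: V(z) ∝ ln(z/z₀). With r = V₁/V₂ = 13.3/14.96 = 0.88904,
r · ln(z₂/z₀) = ln(z₁/z₀) ⇒ ln z₀ = (ln z₁ − r·ln z₂)/(1 − r)
ln z₀ = (2.48491 − 0.88904×3.69138) / 0.11096 = -7.1814
z₀ = exp(-7.1814) = 0.0007606 m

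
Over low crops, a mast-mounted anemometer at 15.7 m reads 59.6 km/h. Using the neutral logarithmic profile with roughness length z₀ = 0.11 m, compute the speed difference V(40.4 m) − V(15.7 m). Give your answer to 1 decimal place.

11.4 km/h

Log law: V₂ = V₁ · ln(z₂/z₀)/ln(z₁/z₀) = 59.6 × 5.9061/4.9609 = 70.9551 km/h
ΔV = 70.9551 − 59.6 = 11.3551 km/h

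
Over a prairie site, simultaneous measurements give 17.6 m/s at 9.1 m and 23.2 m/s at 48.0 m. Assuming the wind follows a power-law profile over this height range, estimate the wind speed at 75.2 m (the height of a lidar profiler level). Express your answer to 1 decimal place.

25.0 m/s

First find α: α = ln(V₂/V₁)/ln(z₂/z₁) = ln(23.2/17.6)/ln(48.0/9.1) = 0.27625/1.66293 = 0.1661
Extrapolate from 48.0 m to 75.2 m: V₃ = 23.2 × (75.2/48.0)^0.1661 = 23.2 × 1.0774 = 24.9965 m/s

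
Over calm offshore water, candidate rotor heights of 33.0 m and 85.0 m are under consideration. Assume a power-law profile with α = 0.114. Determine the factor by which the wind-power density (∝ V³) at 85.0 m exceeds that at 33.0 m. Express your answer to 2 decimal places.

1.38

Speed ratio: V_B/V_A = (z_B/z_A)^α = (85.0/33.0)^0.114 = (2.5758)^0.114 = 1.11389
Power-density ratio: P_B/P_A = (V_B/V_A)³ = (1.11389)³ = 1.38207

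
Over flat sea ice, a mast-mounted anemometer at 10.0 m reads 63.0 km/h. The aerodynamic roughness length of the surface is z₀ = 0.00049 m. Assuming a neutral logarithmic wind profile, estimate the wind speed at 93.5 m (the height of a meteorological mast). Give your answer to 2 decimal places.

Log law: V(z) ∝ ln(z/z₀), so V₂/V₁ = ln(z₂/z₀) / ln(z₁/z₀).
ln(93.5/0.00049) = 12.1591, ln(10.0/0.00049) = 9.9237
V₂ = 63.0 × 12.1591/9.9237 = 63.0 × 1.2253 = 77.1912 km/h

77.19 km/h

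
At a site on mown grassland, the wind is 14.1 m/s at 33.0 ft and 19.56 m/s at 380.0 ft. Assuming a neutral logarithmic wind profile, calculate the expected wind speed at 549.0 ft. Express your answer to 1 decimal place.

20.4 m/s

Log law: V ∝ ln(z/z₀). From the pair, with r = V₁/V₂ = 0.72086,
ln z₀ = (ln z₁ − r·ln z₂)/(1 − r) = (3.4965 − 0.72086×5.9402)/0.27914 = -2.8141 → z₀ = 0.05996 ft
V₃ = V₁ · ln(z₃/z₀)/ln(z₁/z₀) = 14.1 × 9.1222/6.3106 = 20.3821 m/s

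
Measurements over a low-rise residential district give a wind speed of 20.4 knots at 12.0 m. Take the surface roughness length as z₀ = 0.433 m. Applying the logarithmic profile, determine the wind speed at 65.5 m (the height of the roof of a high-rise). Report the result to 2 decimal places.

30.82 knots

Log law: V(z) ∝ ln(z/z₀), so V₂/V₁ = ln(z₂/z₀) / ln(z₁/z₀).
ln(65.5/0.433) = 5.0191, ln(12.0/0.433) = 3.3219
V₂ = 20.4 × 5.0191/3.3219 = 20.4 × 1.5109 = 30.8222 knots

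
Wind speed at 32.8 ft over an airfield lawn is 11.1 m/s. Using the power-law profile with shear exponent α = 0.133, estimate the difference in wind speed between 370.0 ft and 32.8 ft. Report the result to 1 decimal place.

4.2 m/s

Power law: V₂ = V₁ · (z₂/z₁)^α = 11.1 × (11.2805)^0.133 = 15.3208 m/s
ΔV = 15.3208 − 11.1 = 4.2208 m/s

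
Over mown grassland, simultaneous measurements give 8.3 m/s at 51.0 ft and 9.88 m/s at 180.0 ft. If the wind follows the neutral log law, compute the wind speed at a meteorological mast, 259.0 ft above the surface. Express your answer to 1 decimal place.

10.3 m/s

Log law: V ∝ ln(z/z₀). From the pair, with r = V₁/V₂ = 0.84008,
ln z₀ = (ln z₁ − r·ln z₂)/(1 − r) = (3.9318 − 0.84008×5.1930)/0.15992 = -2.6931 → z₀ = 0.06767 ft
V₃ = V₁ · ln(z₃/z₀)/ln(z₁/z₀) = 8.3 × 8.2499/6.6249 = 10.3359 m/s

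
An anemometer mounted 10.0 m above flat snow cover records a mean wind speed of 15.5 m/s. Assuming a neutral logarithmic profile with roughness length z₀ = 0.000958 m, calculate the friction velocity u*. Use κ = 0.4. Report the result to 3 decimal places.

u* ≈ 0.670 m/s

Log law: V(z) = (u*/κ) · ln(z/z₀) ⇒ u* = κ · V / ln(z/z₀)
u* = 0.4 × 15.5 / ln(10.0/0.000958) = 0.4 × 15.5 / 9.2532
   = 6.2000 / 9.2532 = 0.6700 m/s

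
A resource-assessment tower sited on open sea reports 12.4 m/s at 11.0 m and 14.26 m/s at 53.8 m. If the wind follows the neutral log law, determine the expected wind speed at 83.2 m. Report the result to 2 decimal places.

14.77 m/s

Log law: V ∝ ln(z/z₀). From the pair, with r = V₁/V₂ = 0.86957,
ln z₀ = (ln z₁ − r·ln z₂)/(1 − r) = (2.3979 − 0.86957×3.9853)/0.13043 = -8.1846 → z₀ = 0.0002789 m
V₃ = V₁ · ln(z₃/z₀)/ln(z₁/z₀) = 12.4 × 12.6059/10.5825 = 14.7708 m/s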